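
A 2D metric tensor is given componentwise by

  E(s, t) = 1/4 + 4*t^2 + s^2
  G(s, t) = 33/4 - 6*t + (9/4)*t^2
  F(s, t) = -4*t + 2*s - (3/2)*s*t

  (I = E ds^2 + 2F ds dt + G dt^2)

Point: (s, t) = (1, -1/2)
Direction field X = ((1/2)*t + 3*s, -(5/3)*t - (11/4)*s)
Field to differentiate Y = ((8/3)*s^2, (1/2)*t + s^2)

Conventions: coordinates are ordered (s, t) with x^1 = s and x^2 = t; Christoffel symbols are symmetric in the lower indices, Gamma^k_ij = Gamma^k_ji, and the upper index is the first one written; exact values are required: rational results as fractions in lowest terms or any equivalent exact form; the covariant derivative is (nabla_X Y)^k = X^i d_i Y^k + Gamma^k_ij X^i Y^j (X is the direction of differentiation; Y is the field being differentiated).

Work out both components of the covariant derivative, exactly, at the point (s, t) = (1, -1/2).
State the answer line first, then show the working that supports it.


Answer: (nabla_X Y)^s = 7508/257, (nabla_X Y)^t = 19825/9252

E = 9/4, F = 19/4, G = 189/16 at the point
E_s = 2, E_t = -4, F_s = 11/4, F_t = -11/2, G_s = 0, G_t = -33/4
EG - F^2 = 257/64;  g^inv = (64/257) * [[189/16, -19/4], [-19/4, 9/4]]
first-kind symbols [ij,l] = (1/2)(d_i g_jl + d_j g_il - d_l g_ij): [ss,s] = E_s/2 = 1, [ss,t] = F_s - E_t/2 = 19/4, [st,s] = E_t/2 = -2, [st,t] = G_s/2 = 0, [tt,s] = F_t - G_s/2 = -11/2, [tt,t] = G_t/2 = -33/8
Gamma^s_ij = (G*[ij,s] - F*[ij,t])/(EG - F^2), Gamma^t_ij = (E*[ij,t] - F*[ij,s])/(EG - F^2)
Gamma_sss = -688/257, Gamma_sst = -1512/257, Gamma_stt = -2904/257, Gamma_tss = 380/257, Gamma_tst = 608/257, Gamma_ttt = 1078/257
X = (11/4, -23/12), Y = (8/3, 3/4) at the point


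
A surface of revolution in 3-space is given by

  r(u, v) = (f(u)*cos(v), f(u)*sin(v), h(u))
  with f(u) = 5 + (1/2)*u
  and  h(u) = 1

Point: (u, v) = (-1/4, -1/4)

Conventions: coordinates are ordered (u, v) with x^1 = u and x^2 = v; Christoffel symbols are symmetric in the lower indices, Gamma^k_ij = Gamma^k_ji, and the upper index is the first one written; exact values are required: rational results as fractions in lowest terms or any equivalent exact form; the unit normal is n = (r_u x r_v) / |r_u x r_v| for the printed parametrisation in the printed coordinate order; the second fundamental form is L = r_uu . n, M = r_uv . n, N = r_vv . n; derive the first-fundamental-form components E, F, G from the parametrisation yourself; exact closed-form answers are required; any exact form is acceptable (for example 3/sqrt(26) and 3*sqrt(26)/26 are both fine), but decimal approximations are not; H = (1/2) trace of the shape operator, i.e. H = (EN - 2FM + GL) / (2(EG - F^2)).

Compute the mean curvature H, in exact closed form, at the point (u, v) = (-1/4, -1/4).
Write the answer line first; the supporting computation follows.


Answer: H = 0

f = 39/8, f' = 1/2, f'' = 0, h' = 0, h'' = 0
E = 1/4, F = 0, G = 1521/64; answer radicand W^2 = 1/4
unnormalised second-form numerators: l = 0, m = 0, n = 0; L = l/sqrt(1/4), and similarly M = m/sqrt(W^2), N = n/sqrt(W^2)
H = (E*n - 2*F*m + G*l) / (2*(EG - F^2)*sqrt(W^2)); E*n - 2*F*m + G*l = 0, EG - F^2 = 1521/256, so H = (0)/sqrt(1/4)


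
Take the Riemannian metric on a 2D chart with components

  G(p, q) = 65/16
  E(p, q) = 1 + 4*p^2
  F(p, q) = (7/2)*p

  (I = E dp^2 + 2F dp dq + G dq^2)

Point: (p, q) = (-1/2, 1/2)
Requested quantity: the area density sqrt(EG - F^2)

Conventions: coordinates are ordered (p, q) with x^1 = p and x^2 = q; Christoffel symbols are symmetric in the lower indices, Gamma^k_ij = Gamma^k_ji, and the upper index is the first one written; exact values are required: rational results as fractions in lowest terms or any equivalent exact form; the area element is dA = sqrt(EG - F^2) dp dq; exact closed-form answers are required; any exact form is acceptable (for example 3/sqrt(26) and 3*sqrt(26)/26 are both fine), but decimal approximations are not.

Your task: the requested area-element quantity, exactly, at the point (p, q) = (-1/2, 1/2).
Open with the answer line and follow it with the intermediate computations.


Answer: sqrt(EG - F^2) = 9/4

E = 2, F = -7/4, G = 65/16; EG - F^2 = 81/16


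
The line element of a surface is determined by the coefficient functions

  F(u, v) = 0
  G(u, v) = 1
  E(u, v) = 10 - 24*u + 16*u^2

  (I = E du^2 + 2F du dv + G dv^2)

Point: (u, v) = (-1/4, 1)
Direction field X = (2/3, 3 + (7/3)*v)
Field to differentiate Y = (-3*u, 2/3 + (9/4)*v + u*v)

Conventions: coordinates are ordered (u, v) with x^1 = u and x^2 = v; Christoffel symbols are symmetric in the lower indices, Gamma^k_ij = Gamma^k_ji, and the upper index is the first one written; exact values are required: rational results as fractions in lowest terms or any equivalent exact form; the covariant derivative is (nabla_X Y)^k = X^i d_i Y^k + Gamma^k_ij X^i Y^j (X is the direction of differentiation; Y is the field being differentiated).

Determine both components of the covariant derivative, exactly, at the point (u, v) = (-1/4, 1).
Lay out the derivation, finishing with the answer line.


E = 17, F = 0, G = 1 at the point
E_u = -32, E_v = 0, F_u = 0, F_v = 0, G_u = 0, G_v = 0
EG - F^2 = 17;  g^inv = (1/17) * [[1, 0], [0, 17]]
first-kind symbols [ij,l] = (1/2)(d_i g_jl + d_j g_il - d_l g_ij): [uu,u] = E_u/2 = -16, [uu,v] = F_u - E_v/2 = 0, [uv,u] = E_v/2 = 0, [uv,v] = G_u/2 = 0, [vv,u] = F_v - G_u/2 = 0, [vv,v] = G_v/2 = 0
Gamma^u_ij = (G*[ij,u] - F*[ij,v])/(EG - F^2), Gamma^v_ij = (E*[ij,v] - F*[ij,u])/(EG - F^2)
Gamma_uuu = -16/17, Gamma_uuv = 0, Gamma_uvv = 0, Gamma_vuu = 0, Gamma_vuv = 0, Gamma_vvv = 0
X = (2/3, 16/3), Y = (3/4, 8/3) at the point

Answer: (nabla_X Y)^u = -42/17, (nabla_X Y)^v = 34/3


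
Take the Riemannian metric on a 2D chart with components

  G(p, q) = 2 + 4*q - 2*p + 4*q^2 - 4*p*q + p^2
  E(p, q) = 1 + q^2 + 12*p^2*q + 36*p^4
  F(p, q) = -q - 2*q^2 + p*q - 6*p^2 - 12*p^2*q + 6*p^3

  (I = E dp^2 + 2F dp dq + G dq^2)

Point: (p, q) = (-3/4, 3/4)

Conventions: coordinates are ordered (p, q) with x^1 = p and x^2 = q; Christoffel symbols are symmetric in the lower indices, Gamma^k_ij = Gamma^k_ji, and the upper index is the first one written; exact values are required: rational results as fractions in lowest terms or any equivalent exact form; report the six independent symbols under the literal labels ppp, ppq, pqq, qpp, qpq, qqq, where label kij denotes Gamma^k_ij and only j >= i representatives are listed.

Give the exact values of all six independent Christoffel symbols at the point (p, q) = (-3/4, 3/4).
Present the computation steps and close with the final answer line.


E = 1153/64, F = -429/32, G = 185/16 at the point
E_p = -297/4, E_q = 33/4, F_p = 267/8, F_q = -23/2, G_p = -13/2, G_q = 13
EG - F^2 = 1829/64;  g^inv = (64/1829) * [[185/16, 429/32], [429/32, 1153/64]]
first-kind symbols [ij,l] = (1/2)(d_i g_jl + d_j g_il - d_l g_ij): [pp,p] = E_p/2 = -297/8, [pp,q] = F_p - E_q/2 = 117/4, [pq,p] = E_q/2 = 33/8, [pq,q] = G_p/2 = -13/4, [qq,p] = F_q - G_p/2 = -33/4, [qq,q] = G_q/2 = 13/2
Gamma^p_ij = (G*[ij,p] - F*[ij,q])/(EG - F^2), Gamma^q_ij = (E*[ij,q] - F*[ij,p])/(EG - F^2)

Answer: Gamma_ppp = -2376/1829, Gamma_ppq = 264/1829, Gamma_pqq = -528/1829, Gamma_qpp = 1872/1829, Gamma_qpq = -208/1829, Gamma_qqq = 416/1829


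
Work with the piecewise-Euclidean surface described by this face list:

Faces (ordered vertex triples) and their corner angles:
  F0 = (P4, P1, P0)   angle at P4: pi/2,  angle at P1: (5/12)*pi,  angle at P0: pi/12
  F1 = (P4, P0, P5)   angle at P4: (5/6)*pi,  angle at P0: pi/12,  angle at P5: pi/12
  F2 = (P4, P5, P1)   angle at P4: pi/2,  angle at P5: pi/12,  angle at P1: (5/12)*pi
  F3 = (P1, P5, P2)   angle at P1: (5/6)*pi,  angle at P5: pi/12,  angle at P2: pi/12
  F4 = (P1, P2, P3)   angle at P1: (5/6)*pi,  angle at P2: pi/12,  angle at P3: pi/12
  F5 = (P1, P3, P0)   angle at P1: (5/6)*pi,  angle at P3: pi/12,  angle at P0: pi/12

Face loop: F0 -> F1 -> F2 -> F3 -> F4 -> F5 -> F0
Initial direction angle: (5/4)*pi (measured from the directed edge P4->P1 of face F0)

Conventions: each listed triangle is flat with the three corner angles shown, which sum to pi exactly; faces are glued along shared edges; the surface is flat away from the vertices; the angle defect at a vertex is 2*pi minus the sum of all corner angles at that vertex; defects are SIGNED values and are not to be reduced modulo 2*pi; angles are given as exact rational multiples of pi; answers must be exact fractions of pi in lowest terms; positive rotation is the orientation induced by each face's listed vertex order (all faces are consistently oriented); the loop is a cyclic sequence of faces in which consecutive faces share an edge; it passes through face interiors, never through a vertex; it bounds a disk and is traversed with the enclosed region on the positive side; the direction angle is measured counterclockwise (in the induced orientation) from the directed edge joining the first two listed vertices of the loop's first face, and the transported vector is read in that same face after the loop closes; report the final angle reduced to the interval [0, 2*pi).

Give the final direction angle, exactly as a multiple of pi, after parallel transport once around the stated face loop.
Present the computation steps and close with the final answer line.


enclosed vertex P1: corner angles sum to (10/3)*pi, defect = 2*pi - (10/3)*pi = (-4/3)*pi
enclosed vertex P4: corner angles sum to (11/6)*pi, defect = 2*pi - (11/6)*pi = pi/6
final direction = starting direction + enclosed defect total, reduced mod 2*pi (induced orientation)
final angle = (5/4)*pi - (7/6)*pi = pi/12 (mod 2*pi)

Answer: final direction angle = pi/12


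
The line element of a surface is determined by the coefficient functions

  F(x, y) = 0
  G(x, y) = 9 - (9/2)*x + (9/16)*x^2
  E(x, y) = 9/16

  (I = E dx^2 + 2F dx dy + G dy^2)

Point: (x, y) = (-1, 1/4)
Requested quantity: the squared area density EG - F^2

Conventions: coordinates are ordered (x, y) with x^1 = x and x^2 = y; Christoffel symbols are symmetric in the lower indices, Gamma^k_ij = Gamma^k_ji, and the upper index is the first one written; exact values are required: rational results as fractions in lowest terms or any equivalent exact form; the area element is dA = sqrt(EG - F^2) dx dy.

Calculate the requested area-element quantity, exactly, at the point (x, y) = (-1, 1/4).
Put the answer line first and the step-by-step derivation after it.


Answer: EG - F^2 = 2025/256

E = 9/16, F = 0, G = 225/16; EG - F^2 = 2025/256


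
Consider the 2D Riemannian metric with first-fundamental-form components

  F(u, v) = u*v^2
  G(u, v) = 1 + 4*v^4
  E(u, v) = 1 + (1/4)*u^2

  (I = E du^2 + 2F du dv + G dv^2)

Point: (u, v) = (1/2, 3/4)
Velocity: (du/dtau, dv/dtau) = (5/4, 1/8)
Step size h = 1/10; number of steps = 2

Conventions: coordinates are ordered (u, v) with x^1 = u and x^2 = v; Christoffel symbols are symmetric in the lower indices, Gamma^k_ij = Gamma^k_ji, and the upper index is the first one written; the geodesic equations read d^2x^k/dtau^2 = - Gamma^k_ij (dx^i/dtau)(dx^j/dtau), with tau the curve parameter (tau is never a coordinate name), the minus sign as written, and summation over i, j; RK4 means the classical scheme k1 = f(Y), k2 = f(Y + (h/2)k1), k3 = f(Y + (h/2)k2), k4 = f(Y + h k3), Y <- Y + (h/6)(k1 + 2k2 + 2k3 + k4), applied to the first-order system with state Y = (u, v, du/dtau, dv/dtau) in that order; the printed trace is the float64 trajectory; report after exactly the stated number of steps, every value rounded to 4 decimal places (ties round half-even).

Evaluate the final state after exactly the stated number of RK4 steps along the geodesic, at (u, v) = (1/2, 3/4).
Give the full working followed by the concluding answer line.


f(Y) = (du/dtau, dv/dtau, -Gamma^u_ij Y'^i Y'^j, -Gamma^v_ij Y'^i Y'^j) with the Gammas evaluated at the stage position; h = 0.100000; intermediate values shown to 6 dp
step 0: u = 0.5000, v = 0.7500, du/dtau = 1.2500, dv/dtau = 0.1250
step 1:
  k1: at (u, v) = (0.500000, 0.750000), (du/dtau, dv/dtau) = (1.250000, 0.125000); Gamma_uuu = 0.053691, Gamma_uuv = 0.000000, Gamma_uvv = 0.322148, Gamma_vuu = 0.241611, Gamma_vuv = 0.000000, Gamma_vvv = 1.449664; k1 = (1.250000, 0.125000, -0.088926, -0.400168)
  k2: at (u, v) = (0.562500, 0.756250), (du/dtau, dv/dtau) = (1.245554, 0.104992); Gamma_uuu = 0.058902, Gamma_uuv = 0.000000, Gamma_uvv = 0.356356, Gamma_vuu = 0.239551, Gamma_vuv = 0.000000, Gamma_vvv = 1.449282; k2 = (1.245554, 0.104992, -0.095309, -0.387616)
  k3: at (u, v) = (0.562278, 0.755250), (du/dtau, dv/dtau) = (1.245235, 0.105619); Gamma_uuu = 0.059051, Gamma_uuv = 0.000000, Gamma_uvv = 0.356786, Gamma_vuu = 0.239617, Gamma_vuv = 0.000000, Gamma_vvv = 1.447766; k3 = (1.245235, 0.105619, -0.095545, -0.387703)
  k4: at (u, v) = (0.624523, 0.760562), (du/dtau, dv/dtau) = (1.240445, 0.086230); Gamma_uuu = 0.064095, Gamma_uuv = 0.000000, Gamma_uvv = 0.389983, Gamma_vuu = 0.237466, Gamma_vuv = 0.000000, Gamma_vvv = 1.444861; k4 = (1.240445, 0.086230, -0.101522, -0.376134)
  Y <- Y + (h/6)(k1 + 2k2 + 2k3 + k4): u = 0.6245, v = 0.7605, du/dtau = 1.2405, dv/dtau = 0.0862
step 2:
  k1: at (u, v) = (0.624534, 0.760541), (du/dtau, dv/dtau) = (1.240464, 0.086218); Gamma_uuu = 0.064099, Gamma_uuv = 0.000000, Gamma_uvv = 0.390002, Gamma_vuu = 0.237467, Gamma_vuv = 0.000000, Gamma_vvv = 1.444827; k1 = (1.240464, 0.086218, -0.101532, -0.376143)
  k2: at (u, v) = (0.686557, 0.764852), (du/dtau, dv/dtau) = (1.235387, 0.067411); Gamma_uuu = 0.069022, Gamma_uuv = 0.000000, Gamma_uvv = 0.422333, Gamma_vuu = 0.235248, Gamma_vuv = 0.000000, Gamma_vvv = 1.439438; k2 = (1.235387, 0.067411, -0.107259, -0.365572)
  k3: at (u, v) = (0.686303, 0.763911), (du/dtau, dv/dtau) = (1.235101, 0.067939); Gamma_uuu = 0.069186, Gamma_uuv = 0.000000, Gamma_uvv = 0.422815, Gamma_vuu = 0.235314, Gamma_vuv = 0.000000, Gamma_vvv = 1.438071; k3 = (1.235101, 0.067939, -0.107493, -0.365603)
  k4: at (u, v) = (0.748044, 0.767335), (du/dtau, dv/dtau) = (1.229715, 0.049657); Gamma_uuu = 0.074015, Gamma_uuv = 0.000000, Gamma_uvv = 0.454357, Gamma_vuu = 0.233037, Gamma_vuv = 0.000000, Gamma_vvv = 1.430540; k4 = (1.229715, 0.049657, -0.113046, -0.355926)
  Y <- Y + (h/6)(k1 + 2k2 + 2k3 + k4): u = 0.7481, v = 0.7673, du/dtau = 1.2297, dv/dtau = 0.0496

Answer: u = 0.7481, v = 0.7673, du/dtau = 1.2297, dv/dtau = 0.0496


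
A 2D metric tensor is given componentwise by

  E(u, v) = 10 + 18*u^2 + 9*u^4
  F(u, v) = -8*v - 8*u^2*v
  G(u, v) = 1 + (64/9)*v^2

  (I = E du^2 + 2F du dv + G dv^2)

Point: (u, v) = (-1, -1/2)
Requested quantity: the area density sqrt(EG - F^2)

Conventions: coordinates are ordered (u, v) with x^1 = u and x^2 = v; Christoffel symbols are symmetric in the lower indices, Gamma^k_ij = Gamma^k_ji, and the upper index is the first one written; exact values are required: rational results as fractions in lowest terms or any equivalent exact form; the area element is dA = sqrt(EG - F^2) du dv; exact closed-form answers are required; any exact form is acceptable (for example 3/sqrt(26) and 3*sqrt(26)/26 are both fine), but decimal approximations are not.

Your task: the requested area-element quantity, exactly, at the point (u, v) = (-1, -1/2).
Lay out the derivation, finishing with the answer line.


E = 37, F = 8, G = 25/9; EG - F^2 = 349/9

Answer: sqrt(EG - F^2) = sqrt(349)/3


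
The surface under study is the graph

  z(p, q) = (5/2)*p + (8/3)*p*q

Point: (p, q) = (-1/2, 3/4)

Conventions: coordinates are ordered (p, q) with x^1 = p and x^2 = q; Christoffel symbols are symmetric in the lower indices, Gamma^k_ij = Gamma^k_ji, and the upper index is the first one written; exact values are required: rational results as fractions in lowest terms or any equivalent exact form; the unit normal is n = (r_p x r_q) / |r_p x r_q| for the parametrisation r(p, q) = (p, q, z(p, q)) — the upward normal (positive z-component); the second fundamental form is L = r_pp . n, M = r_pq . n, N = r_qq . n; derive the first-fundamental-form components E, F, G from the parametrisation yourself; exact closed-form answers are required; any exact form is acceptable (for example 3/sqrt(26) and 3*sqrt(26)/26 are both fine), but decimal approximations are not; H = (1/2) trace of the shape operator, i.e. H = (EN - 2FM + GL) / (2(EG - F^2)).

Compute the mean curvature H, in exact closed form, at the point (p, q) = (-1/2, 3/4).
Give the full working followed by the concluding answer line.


z_p = 9/2, z_q = -4/3, z_pp = 0, z_pq = 8/3, z_qq = 0
E = 85/4, F = -6, G = 25/9; answer radicand W^2 = 829/36
unnormalised second-form numerators: l = 0, m = 8/3, n = 0; L = l/sqrt(829/36), and similarly M = m/sqrt(W^2), N = n/sqrt(W^2)
H = (E*n - 2*F*m + G*l) / (2*(EG - F^2)*sqrt(W^2)); E*n - 2*F*m + G*l = 32, EG - F^2 = 829/36, so H = (576/829)/sqrt(829/36)

Answer: H = 3456*sqrt(829)/687241


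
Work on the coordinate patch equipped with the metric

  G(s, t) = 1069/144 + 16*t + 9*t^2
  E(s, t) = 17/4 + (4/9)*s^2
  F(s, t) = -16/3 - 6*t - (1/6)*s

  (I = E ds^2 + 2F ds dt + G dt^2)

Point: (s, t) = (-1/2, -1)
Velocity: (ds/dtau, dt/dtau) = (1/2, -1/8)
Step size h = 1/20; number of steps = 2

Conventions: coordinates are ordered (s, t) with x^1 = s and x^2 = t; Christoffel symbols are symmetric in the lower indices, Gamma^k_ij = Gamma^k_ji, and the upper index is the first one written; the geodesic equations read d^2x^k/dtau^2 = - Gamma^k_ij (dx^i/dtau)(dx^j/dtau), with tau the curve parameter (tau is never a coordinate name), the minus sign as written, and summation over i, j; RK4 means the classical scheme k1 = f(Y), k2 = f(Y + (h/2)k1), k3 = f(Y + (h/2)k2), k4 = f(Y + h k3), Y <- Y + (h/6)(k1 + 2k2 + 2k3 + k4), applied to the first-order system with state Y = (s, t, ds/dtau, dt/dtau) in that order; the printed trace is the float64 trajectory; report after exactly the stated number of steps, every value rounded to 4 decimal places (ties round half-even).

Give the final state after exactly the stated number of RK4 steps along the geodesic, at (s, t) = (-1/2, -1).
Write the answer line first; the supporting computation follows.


Answer: s = -0.4499, t = -1.0120, ds/dtau = 0.5012, dt/dtau = -0.1142

f(Y) = (ds/dtau, dt/dtau, -Gamma^s_ij Y'^i Y'^j, -Gamma^t_ij Y'^i Y'^j) with the Gammas evaluated at the stage position; h = 0.050000; intermediate values shown to 6 dp
step 0: s = -0.5000, t = -1.0000, ds/dtau = 0.5000, dt/dtau = -0.1250
step 1:
  k1: at (s, t) = (-0.500000, -1.000000), (ds/dtau, dt/dtau) = (0.500000, -0.125000); Gamma_sss = 0.024020, Gamma_sst = 0.000000, Gamma_stt = -1.394385, Gamma_tss = -0.435971, Gamma_tst = 0.000000, Gamma_ttt = 0.108092; k1 = (0.500000, -0.125000, 0.015782, 0.107304)
  k2: at (s, t) = (-0.487500, -1.003125), (ds/dtau, dt/dtau) = (0.500395, -0.122317); Gamma_sss = 0.026945, Gamma_sst = 0.000000, Gamma_stt = -1.394224, Gamma_tss = -0.435690, Gamma_tst = 0.000000, Gamma_ttt = 0.094849; k2 = (0.500395, -0.122317, 0.014113, 0.107675)
  k3: at (s, t) = (-0.487490, -1.003058), (ds/dtau, dt/dtau) = (0.500353, -0.122308); Gamma_sss = 0.026917, Gamma_sst = 0.000000, Gamma_stt = -1.394245, Gamma_tss = -0.435754, Gamma_tst = 0.000000, Gamma_ttt = 0.095010; k3 = (0.500353, -0.122308, 0.014118, 0.107671)
  k4: at (s, t) = (-0.474982, -1.006115), (ds/dtau, dt/dtau) = (0.500706, -0.119616); Gamma_sss = 0.029834, Gamma_sst = 0.000000, Gamma_stt = -1.393982, Gamma_tss = -0.435631, Gamma_tst = 0.000000, Gamma_ttt = 0.082040; k4 = (0.500706, -0.119616, 0.012466, 0.108042)
  Y <- Y + (h/6)(k1 + 2k2 + 2k3 + k4): s = -0.4750, t = -1.0061, ds/dtau = 0.5007, dt/dtau = -0.1196
step 2:
  k1: at (s, t) = (-0.474982, -1.006116), (ds/dtau, dt/dtau) = (0.500706, -0.119616); Gamma_sss = 0.029835, Gamma_sst = 0.000000, Gamma_stt = -1.393982, Gamma_tss = -0.435631, Gamma_tst = 0.000000, Gamma_ttt = 0.082039; k1 = (0.500706, -0.119616, 0.012465, 0.108042)
  k2: at (s, t) = (-0.462464, -1.009106), (ds/dtau, dt/dtau) = (0.501018, -0.116915); Gamma_sss = 0.032746, Gamma_sst = 0.000000, Gamma_stt = -1.393619, Gamma_tss = -0.435662, Gamma_tst = 0.000000, Gamma_ttt = 0.069331; k2 = (0.501018, -0.116915, 0.010830, 0.108412)
  k3: at (s, t) = (-0.462456, -1.009038), (ds/dtau, dt/dtau) = (0.500977, -0.116906); Gamma_sss = 0.032718, Gamma_sst = 0.000000, Gamma_stt = -1.393643, Gamma_tss = -0.435724, Gamma_tst = 0.000000, Gamma_ttt = 0.069490; k3 = (0.500977, -0.116906, 0.010836, 0.108407)
  k4: at (s, t) = (-0.449933, -1.011961), (ds/dtau, dt/dtau) = (0.501248, -0.114196); Gamma_sss = 0.035623, Gamma_sst = 0.000000, Gamma_stt = -1.393187, Gamma_tss = -0.435906, Gamma_tst = 0.000000, Gamma_ttt = 0.057037; k4 = (0.501248, -0.114196, 0.009218, 0.108777)
  Y <- Y + (h/6)(k1 + 2k2 + 2k3 + k4): s = -0.4499, t = -1.0120, ds/dtau = 0.5012, dt/dtau = -0.1142


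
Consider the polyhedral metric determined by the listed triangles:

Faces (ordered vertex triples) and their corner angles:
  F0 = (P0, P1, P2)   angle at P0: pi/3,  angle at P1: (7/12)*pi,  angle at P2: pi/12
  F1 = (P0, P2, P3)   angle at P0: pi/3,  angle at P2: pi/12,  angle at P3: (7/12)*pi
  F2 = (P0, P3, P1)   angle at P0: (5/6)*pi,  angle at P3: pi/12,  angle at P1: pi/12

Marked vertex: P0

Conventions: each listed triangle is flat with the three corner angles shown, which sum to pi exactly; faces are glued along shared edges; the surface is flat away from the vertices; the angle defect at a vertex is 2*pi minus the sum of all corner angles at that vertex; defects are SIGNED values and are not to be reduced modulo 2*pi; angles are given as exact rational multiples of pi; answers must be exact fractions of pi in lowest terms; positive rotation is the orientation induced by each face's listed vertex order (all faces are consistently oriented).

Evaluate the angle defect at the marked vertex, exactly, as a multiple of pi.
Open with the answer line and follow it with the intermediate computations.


Answer: defect(P0) = pi/2

Sum of corner angles at P0: (3/2)*pi
defect = 2*pi - (3/2)*pi


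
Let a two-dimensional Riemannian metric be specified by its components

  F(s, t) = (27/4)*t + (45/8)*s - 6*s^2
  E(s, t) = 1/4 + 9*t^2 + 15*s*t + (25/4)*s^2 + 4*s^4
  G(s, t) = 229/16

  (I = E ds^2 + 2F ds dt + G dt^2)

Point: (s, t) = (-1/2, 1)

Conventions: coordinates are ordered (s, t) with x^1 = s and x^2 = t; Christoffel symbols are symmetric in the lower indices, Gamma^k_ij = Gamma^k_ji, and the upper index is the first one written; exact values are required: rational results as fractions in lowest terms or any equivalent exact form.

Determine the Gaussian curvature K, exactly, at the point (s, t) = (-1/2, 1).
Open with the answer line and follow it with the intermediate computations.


Answer: K = -105632/923521

E = 57/16, F = 39/16, G = 229/16, EG - F^2 = 2883/64 at the point
E_s = 27/4, E_t = 21/2, F_s = 93/8, F_t = 27/4, G_s = 0, G_t = 0
E_tt = 18, F_st = 0, G_ss = 0
Apply the Brioschi formula K = (det M1 - det M2)/(EG - F^2)^2 over the derivative matrices of E, F, G.
M1 = [[-E_tt/2 + F_st - G_ss/2, E_s/2, F_s - E_t/2], [F_t - G_s/2, E, F], [G_t/2, F, G]] = [[-9, 27/8, 51/8], [27/4, 57/16, 39/16], [0, 39/16, 229/16]]; det M1 = -160407/256
M2 = [[0, E_t/2, G_s/2], [E_t/2, E, F], [G_s/2, F, G]] = [[0, 21/4, 0], [21/4, 57/16, 39/16], [0, 39/16, 229/16]]; det M2 = -100989/256
det M1 - det M2 = -29709/128; K = -29709/128 / (2883/64)^2 = -105632/923521


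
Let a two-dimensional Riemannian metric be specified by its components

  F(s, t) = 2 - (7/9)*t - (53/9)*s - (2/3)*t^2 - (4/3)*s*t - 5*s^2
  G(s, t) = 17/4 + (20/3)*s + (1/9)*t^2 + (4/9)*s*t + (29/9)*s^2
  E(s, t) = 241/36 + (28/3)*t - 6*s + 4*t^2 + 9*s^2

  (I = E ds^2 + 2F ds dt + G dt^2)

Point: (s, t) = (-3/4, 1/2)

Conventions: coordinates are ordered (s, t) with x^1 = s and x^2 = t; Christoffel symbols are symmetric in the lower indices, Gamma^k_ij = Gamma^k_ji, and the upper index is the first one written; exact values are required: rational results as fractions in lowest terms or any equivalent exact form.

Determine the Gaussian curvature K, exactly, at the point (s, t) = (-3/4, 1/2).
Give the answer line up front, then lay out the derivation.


Answer: K = -4496/6075

E = 3157/144, F = 511/144, G = 133/144, EG - F^2 = 245/32 at the point
E_s = -39/2, E_t = 40/3, F_s = 17/18, F_t = -4/9, G_s = 37/18, G_t = -2/9
E_tt = 8, F_st = -4/3, G_ss = 58/9
The intrinsic route: Brioschi's K = (det M1 - det M2)/(EG - F^2)^2.
M1 = [[-E_tt/2 + F_st - G_ss/2, E_s/2, F_s - E_t/2], [F_t - G_s/2, E, F], [G_t/2, F, G]] = [[-77/9, -39/4, -103/18], [-53/36, 3157/144, 511/144], [-1/9, 511/144, 133/144]]; det M1 = -11003545/186624
M2 = [[0, E_t/2, G_s/2], [E_t/2, E, F], [G_s/2, F, G]] = [[0, 20/3, 37/36], [20/3, 3157/144, 511/144], [37/36, 511/144, 133/144]]; det M2 = -2907373/186624
det M1 - det M2 = -674681/15552; K = -674681/15552 / (245/32)^2 = -4496/6075


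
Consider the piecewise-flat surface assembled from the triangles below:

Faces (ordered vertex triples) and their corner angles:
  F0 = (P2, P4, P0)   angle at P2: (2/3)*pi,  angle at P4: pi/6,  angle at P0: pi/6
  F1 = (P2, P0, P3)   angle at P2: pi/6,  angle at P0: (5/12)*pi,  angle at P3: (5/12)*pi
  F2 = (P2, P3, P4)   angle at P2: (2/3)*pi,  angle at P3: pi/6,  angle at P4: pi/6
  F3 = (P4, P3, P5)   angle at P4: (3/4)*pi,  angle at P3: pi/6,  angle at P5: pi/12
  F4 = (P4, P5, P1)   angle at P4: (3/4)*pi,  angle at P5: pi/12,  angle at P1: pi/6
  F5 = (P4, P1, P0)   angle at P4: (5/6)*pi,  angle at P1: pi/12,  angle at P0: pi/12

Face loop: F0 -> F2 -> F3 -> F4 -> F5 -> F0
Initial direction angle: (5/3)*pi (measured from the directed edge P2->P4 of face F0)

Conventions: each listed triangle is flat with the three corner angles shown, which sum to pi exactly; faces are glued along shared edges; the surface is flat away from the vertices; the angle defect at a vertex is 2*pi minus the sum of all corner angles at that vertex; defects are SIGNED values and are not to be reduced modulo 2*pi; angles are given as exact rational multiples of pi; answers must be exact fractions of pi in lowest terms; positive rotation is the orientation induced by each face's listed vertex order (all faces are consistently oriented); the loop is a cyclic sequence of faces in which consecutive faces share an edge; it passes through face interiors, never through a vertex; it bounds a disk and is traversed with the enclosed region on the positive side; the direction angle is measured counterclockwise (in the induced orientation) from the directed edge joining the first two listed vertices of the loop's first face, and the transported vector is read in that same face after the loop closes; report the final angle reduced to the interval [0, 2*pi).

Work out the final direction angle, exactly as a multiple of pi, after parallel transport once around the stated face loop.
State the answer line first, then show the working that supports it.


Answer: final direction angle = pi

enclosed vertex P4: corner angles sum to (8/3)*pi, defect = 2*pi - (8/3)*pi = (-2/3)*pi
by Gauss-Bonnet the loop rotates the vector by the enclosed defect sum (positive orientation, mod 2*pi)
final angle = (5/3)*pi - (2/3)*pi = pi (mod 2*pi)


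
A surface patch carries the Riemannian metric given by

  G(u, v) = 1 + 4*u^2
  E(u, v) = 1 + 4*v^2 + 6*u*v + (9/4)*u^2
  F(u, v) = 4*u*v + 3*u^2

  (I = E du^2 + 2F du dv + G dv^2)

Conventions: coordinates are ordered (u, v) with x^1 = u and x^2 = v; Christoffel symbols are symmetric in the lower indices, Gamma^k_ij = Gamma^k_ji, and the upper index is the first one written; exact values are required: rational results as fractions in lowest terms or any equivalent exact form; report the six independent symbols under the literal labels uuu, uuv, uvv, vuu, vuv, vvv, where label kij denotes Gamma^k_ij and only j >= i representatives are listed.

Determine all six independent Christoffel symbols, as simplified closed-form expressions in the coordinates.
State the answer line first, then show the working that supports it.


Answer: Gamma_uuu = (9*u + 12*v)/(25*u^2 + 24*u*v + 16*v^2 + 4), Gamma_uuv = (12*u + 16*v)/(25*u^2 + 24*u*v + 16*v^2 + 4), Gamma_uvv = 0, Gamma_vuu = 12*u/(25*u^2 + 24*u*v + 16*v^2 + 4), Gamma_vuv = 16*u/(25*u^2 + 24*u*v + 16*v^2 + 4), Gamma_vvv = 0

E = 1 + 4*v^2 + 6*u*v + (9/4)*u^2; F = 4*u*v + 3*u^2; G = 1 + 4*u^2
Gamma^k_ij = (1/2) g^{kl} (d_i g_jl + d_j g_il - d_l g_ij), with g^inv = (1/(EG-F^2)) [[G, -F], [-F, E]]
first partials: E_u = 6*v + (9/2)*u, E_v = 8*v + 6*u, F_u = 4*v + 6*u, F_v = 4*u, G_u = 8*u, G_v = 0
D = EG - F^2 = 1 + 4*v^2 + 6*u*v + (25/4)*u^2
expanded: Gamma^u_uu = (G E_u - 2F F_u + F E_v)/(2D), Gamma^u_uv = (G E_v - F G_u)/(2D), Gamma^u_vv = (2G F_v - G G_u - F G_v)/(2D), Gamma^v_uu = (2E F_u - E E_v - F E_u)/(2D), Gamma^v_uv = (E G_u - F E_v)/(2D), Gamma^v_vv = (E G_v - 2F F_v + F G_u)/(2D); substitute and cancel common factors


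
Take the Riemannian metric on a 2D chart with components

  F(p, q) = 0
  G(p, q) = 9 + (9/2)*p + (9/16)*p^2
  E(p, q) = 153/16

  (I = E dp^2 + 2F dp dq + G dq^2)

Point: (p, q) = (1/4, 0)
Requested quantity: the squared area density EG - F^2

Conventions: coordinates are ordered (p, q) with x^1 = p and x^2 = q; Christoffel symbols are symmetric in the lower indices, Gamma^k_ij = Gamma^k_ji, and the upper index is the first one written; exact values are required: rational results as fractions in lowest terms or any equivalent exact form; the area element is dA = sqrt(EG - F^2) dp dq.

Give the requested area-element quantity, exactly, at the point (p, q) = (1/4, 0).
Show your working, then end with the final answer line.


E = 153/16, F = 0, G = 2601/256; EG - F^2 = 397953/4096

Answer: EG - F^2 = 397953/4096


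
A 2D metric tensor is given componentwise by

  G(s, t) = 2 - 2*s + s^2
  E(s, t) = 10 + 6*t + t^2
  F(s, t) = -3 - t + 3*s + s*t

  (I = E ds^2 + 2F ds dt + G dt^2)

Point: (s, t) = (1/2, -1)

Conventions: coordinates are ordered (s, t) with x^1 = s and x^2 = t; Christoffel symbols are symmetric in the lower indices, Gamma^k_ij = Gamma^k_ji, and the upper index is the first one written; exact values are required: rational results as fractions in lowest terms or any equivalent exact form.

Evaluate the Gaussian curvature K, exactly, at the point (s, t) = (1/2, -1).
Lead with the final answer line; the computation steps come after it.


Answer: K = -16/441

E = 5, F = -1, G = 5/4, EG - F^2 = 21/4 at the point
E_s = 0, E_t = 4, F_s = 2, F_t = -1/2, G_s = -1, G_t = 0
E_tt = 2, F_st = 1, G_ss = 2
Using the Brioschi determinant formula for K from the metric derivatives:
M1 = [[-E_tt/2 + F_st - G_ss/2, E_s/2, F_s - E_t/2], [F_t - G_s/2, E, F], [G_t/2, F, G]] = [[-1, 0, 0], [0, 5, -1], [0, -1, 5/4]]; det M1 = -21/4
M2 = [[0, E_t/2, G_s/2], [E_t/2, E, F], [G_s/2, F, G]] = [[0, 2, -1/2], [2, 5, -1], [-1/2, -1, 5/4]]; det M2 = -17/4
det M1 - det M2 = -1; K = -1 / (21/4)^2 = -16/441


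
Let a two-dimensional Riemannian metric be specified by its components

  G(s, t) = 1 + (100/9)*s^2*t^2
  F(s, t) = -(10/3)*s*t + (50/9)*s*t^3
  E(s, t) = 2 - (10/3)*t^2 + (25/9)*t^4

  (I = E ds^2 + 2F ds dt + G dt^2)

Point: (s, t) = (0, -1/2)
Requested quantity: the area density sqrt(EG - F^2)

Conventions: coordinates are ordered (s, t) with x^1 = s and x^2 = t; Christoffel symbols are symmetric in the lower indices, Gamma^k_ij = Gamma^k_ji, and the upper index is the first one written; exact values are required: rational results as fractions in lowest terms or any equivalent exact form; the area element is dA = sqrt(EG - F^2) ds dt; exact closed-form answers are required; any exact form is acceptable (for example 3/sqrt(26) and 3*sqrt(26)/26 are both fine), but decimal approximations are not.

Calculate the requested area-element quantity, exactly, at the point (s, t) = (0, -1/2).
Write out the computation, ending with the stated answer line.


E = 193/144, F = 0, G = 1; EG - F^2 = 193/144

Answer: sqrt(EG - F^2) = sqrt(193)/12


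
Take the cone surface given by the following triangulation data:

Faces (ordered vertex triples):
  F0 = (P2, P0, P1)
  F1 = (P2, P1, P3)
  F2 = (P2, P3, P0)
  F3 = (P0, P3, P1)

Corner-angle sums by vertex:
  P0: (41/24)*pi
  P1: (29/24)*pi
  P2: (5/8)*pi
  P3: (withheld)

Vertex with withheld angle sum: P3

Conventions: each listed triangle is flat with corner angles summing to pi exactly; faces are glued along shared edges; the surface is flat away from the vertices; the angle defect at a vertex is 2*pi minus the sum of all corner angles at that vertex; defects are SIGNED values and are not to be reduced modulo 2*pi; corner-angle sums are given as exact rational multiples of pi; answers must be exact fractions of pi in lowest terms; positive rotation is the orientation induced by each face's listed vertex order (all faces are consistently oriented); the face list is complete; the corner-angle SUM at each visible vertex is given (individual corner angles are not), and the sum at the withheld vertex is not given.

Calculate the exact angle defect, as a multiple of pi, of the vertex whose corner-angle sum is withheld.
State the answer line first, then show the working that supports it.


Answer: defect(P3) = (37/24)*pi

V = 4, E = 6, F = 4; chi = V - E + F = 2
Gauss-Bonnet: total defect = 2*pi*chi = 4*pi; visible defects sum to (59/24)*pi


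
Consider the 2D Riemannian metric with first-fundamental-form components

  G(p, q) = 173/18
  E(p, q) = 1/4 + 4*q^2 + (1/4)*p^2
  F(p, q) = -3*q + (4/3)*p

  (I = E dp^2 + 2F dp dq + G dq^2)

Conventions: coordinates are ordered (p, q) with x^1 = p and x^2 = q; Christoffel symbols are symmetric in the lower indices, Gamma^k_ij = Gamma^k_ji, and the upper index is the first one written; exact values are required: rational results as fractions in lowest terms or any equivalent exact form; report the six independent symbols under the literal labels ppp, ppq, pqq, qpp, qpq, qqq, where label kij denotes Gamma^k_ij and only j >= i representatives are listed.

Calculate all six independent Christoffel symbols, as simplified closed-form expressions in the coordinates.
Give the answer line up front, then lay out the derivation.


Answer: Gamma_ppp = (384*p*q + 45*p - 864*q^2 + 288*q)/(45*p^2 + 576*p*q + 2120*q^2 + 173), Gamma_ppq = 2768*q/(45*p^2 + 576*p*q + 2120*q^2 + 173), Gamma_pqq = -2076/(45*p^2 + 576*p*q + 2120*q^2 + 173), Gamma_qpp = (-72*p^2*q + 54*p*q - 1152*q^3 + 384*q^2 - 72*q + 24)/(45*p^2 + 576*p*q + 2120*q^2 + 173), Gamma_qpq = (-384*p*q + 864*q^2)/(45*p^2 + 576*p*q + 2120*q^2 + 173), Gamma_qqq = (288*p - 648*q)/(45*p^2 + 576*p*q + 2120*q^2 + 173)

E = 1/4 + 4*q^2 + (1/4)*p^2; F = -3*q + (4/3)*p; G = 173/18
Gamma^k_ij = (1/2) g^{kl} (d_i g_jl + d_j g_il - d_l g_ij), with g^inv = (1/(EG-F^2)) [[G, -F], [-F, E]]
first partials: E_p = (1/2)*p, E_q = 8*q, F_p = 4/3, F_q = -3, G_p = 0, G_q = 0
D = EG - F^2 = 173/72 + (265/9)*q^2 + 8*p*q + (5/8)*p^2
expanded: Gamma^p_pp = (G E_p - 2F F_p + F E_q)/(2D), Gamma^p_pq = (G E_q - F G_p)/(2D), Gamma^p_qq = (2G F_q - G G_p - F G_q)/(2D), Gamma^q_pp = (2E F_p - E E_q - F E_p)/(2D), Gamma^q_pq = (E G_p - F E_q)/(2D), Gamma^q_qq = (E G_q - 2F F_q + F G_p)/(2D); substitute and cancel common factors


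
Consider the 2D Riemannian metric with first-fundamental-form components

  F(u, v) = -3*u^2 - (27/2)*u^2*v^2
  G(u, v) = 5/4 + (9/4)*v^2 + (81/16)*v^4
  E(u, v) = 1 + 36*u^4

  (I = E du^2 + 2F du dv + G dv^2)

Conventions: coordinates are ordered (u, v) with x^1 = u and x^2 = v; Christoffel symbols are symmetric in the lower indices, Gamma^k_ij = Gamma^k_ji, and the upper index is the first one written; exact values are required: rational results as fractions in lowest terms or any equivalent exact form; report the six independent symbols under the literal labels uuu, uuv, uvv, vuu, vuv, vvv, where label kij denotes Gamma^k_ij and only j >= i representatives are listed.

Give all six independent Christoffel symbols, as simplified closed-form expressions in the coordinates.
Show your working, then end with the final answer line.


E = 1 + 36*u^4; F = -3*u^2 - (27/2)*u^2*v^2; G = 5/4 + (9/4)*v^2 + (81/16)*v^4
Gamma^k_ij = (1/2) g^{kl} (d_i g_jl + d_j g_il - d_l g_ij), with g^inv = (1/(EG-F^2)) [[G, -F], [-F, E]]
first partials: E_u = 144*u^3, E_v = 0, F_u = -6*u - 27*u*v^2, F_v = -27*u^2*v, G_u = 0, G_v = (9/2)*v + (81/4)*v^3
D = EG - F^2 = 5/4 + (9/4)*v^2 + (81/16)*v^4 + 36*u^4
expanded: Gamma^u_uu = (G E_u - 2F F_u + F E_v)/(2D), Gamma^u_uv = (G E_v - F G_u)/(2D), Gamma^u_vv = (2G F_v - G G_u - F G_v)/(2D), Gamma^v_uu = (2E F_u - E E_v - F E_u)/(2D), Gamma^v_uv = (E G_u - F E_v)/(2D), Gamma^v_vv = (E G_v - 2F F_v + F G_u)/(2D); substitute and cancel common factors

Answer: Gamma_uuu = 1152*u^3/(576*u^4 + 81*v^4 + 36*v^2 + 20), Gamma_uuv = 0, Gamma_uvv = -432*u^2*v/(576*u^4 + 81*v^4 + 36*v^2 + 20), Gamma_vuu = (-432*u*v^2 - 96*u)/(576*u^4 + 81*v^4 + 36*v^2 + 20), Gamma_vuv = 0, Gamma_vvv = (162*v^3 + 36*v)/(576*u^4 + 81*v^4 + 36*v^2 + 20)


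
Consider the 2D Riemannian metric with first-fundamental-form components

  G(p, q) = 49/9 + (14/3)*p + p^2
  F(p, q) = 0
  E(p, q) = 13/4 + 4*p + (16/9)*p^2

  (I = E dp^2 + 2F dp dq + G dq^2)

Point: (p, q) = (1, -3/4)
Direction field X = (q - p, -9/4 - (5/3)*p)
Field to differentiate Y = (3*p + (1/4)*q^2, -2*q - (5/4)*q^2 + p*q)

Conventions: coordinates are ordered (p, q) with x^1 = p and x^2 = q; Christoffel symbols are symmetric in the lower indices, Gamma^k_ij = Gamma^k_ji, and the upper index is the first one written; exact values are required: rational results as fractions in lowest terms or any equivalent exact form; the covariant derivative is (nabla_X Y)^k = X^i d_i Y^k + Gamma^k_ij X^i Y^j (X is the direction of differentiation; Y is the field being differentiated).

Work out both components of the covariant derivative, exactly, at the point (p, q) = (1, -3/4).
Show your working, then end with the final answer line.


E = 325/36, F = 0, G = 100/9 at the point
E_p = 68/9, E_q = 0, F_p = 0, F_q = 0, G_p = 20/3, G_q = 0
EG - F^2 = 8125/81;  g^inv = (81/8125) * [[100/9, 0], [0, 325/36]]
first-kind symbols [ij,l] = (1/2)(d_i g_jl + d_j g_il - d_l g_ij): [pp,p] = E_p/2 = 34/9, [pp,q] = F_p - E_q/2 = 0, [pq,p] = E_q/2 = 0, [pq,q] = G_p/2 = 10/3, [qq,p] = F_q - G_p/2 = -10/3, [qq,q] = G_q/2 = 0
Gamma^p_ij = (G*[ij,p] - F*[ij,q])/(EG - F^2), Gamma^q_ij = (E*[ij,q] - F*[ij,p])/(EG - F^2)
Gamma_ppp = 136/325, Gamma_ppq = 0, Gamma_pqq = -24/65, Gamma_qpp = 0, Gamma_qpq = 3/10, Gamma_qqq = 0
X = (-7/4, -47/12), Y = (201/64, 3/64) at the point

Answer: (nabla_X Y)^p = -62539/10400, (nabla_X Y)^q = -4477/768


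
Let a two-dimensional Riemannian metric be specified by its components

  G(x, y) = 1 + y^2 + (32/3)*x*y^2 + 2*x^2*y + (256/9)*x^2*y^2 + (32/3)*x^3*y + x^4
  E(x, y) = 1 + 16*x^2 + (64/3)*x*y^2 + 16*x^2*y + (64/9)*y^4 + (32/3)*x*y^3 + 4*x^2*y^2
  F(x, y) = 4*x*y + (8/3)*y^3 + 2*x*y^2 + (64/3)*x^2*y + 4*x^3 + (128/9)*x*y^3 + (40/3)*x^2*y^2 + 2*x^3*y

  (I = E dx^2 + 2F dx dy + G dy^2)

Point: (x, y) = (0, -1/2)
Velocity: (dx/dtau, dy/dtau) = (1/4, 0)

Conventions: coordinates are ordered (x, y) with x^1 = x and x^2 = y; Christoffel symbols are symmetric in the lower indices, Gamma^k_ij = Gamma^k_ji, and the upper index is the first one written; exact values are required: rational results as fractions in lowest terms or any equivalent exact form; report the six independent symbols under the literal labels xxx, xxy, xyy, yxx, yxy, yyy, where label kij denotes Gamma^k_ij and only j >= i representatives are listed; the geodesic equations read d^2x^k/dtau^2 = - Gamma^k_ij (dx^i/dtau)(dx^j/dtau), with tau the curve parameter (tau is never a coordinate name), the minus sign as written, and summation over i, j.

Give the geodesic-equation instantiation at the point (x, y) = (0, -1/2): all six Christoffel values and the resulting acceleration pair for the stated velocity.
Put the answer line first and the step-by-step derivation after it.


Answer: Gamma_xxx = 72/61, Gamma_xxy = -64/61, Gamma_xyy = 24/61, Gamma_yxx = -54/61, Gamma_yxy = 48/61, Gamma_yyy = -18/61; accelerations (d^2x/dtau^2, d^2y/dtau^2) = (-9/122, 27/488)

E = 13/9, F = -1/3, G = 5/4 at the point
E_x = 4, E_y = -32/9, F_x = -59/18, F_y = 2, G_x = 8/3, G_y = -1
EG - F^2 = 61/36;  g^inv = (36/61) * [[5/4, 1/3], [1/3, 13/9]]
first-kind symbols [ij,l] = (1/2)(d_i g_jl + d_j g_il - d_l g_ij): [xx,x] = E_x/2 = 2, [xx,y] = F_x - E_y/2 = -3/2, [xy,x] = E_y/2 = -16/9, [xy,y] = G_x/2 = 4/3, [yy,x] = F_y - G_x/2 = 2/3, [yy,y] = G_y/2 = -1/2
Gamma^x_ij = (G*[ij,x] - F*[ij,y])/(EG - F^2), Gamma^y_ij = (E*[ij,y] - F*[ij,x])/(EG - F^2)
Gamma_xxx = 72/61, Gamma_xxy = -64/61, Gamma_xyy = 24/61, Gamma_yxx = -54/61, Gamma_yxy = 48/61, Gamma_yyy = -18/61
d^2x/dtau^2 = -(Gamma_xxx*(1/4)^2 + 2*Gamma_xxy*(1/4)*(0) + Gamma_xyy*(0)^2) = -9/122
d^2y/dtau^2 = -(Gamma_yxx*(1/4)^2 + 2*Gamma_yxy*(1/4)*(0) + Gamma_yyy*(0)^2) = 27/488
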